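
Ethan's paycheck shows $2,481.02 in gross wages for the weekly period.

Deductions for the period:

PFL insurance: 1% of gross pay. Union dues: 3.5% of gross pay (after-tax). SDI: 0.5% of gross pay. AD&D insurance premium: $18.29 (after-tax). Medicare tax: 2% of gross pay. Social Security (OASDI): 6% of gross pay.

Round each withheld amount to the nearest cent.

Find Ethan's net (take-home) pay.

$2,140.19

Social Security (OASDI): $2,481.02 × 0.06 = $148.86
Medicare tax: $2,481.02 × 0.02 = $49.62
PFL insurance: $2,481.02 × 0.01 = $24.81
SDI: $2,481.02 × 0.005 = $12.41
AD&D insurance premium: $18.29
Union dues: $2,481.02 × 0.035 = $86.84
Total deductions = $148.86 + $49.62 + $24.81 + $12.41 + $18.29 + $86.84 = $340.83
Net pay = $2,481.02 − $340.83 = $2,140.19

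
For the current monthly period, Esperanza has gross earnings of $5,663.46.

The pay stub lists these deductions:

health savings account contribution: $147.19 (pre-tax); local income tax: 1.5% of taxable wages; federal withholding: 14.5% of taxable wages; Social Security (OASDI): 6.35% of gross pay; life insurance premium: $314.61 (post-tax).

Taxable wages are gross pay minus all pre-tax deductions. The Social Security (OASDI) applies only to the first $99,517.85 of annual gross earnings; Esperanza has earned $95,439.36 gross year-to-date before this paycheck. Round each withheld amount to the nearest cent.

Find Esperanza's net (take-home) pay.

Health savings account contribution: $147.19
Taxable wages = $5,663.46 − $147.19 = $5,516.27
Federal withholding: $5,516.27 × 0.145 = $799.86
Local income tax: $5,516.27 × 0.015 = $82.74
Social Security (OASDI): only $99,517.85 − $95,439.36 = $4,078.49 of this check is subject → $4,078.49 × 0.0635 = $258.98
Life insurance premium: $314.61
Total deductions = $147.19 + $799.86 + $82.74 + $258.98 + $314.61 = $1,603.38
Net pay = $5,663.46 − $1,603.38 = $4,060.08

$4,060.08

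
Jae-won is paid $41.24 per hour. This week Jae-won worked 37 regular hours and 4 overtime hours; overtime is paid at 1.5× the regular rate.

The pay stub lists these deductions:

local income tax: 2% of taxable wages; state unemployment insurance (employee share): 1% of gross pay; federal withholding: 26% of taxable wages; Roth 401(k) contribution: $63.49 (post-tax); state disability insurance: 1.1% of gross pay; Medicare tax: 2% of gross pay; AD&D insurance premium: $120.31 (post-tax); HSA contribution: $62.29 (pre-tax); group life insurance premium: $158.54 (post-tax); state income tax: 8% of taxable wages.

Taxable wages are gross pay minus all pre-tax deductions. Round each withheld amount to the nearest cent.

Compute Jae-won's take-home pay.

$680.01

Regular pay: 37 × $41.24 = $1,525.88
Overtime pay: 4 × $41.24 × 1.5 = $247.44
Gross pay = $1,525.88 + $247.44 = $1,773.32
HSA contribution: $62.29
Taxable wages = $1,773.32 − $62.29 = $1,711.03
State income tax: $1,711.03 × 0.08 = $136.88
Federal withholding: $1,711.03 × 0.26 = $444.87
Local income tax: $1,711.03 × 0.02 = $34.22
State disability insurance: $1,773.32 × 0.011 = $19.51
Medicare tax: $1,773.32 × 0.02 = $35.47
State unemployment insurance (employee share): $1,773.32 × 0.01 = $17.73
Group life insurance premium: $158.54
AD&D insurance premium: $120.31
Roth 401(k) contribution: $63.49
Total deductions = $62.29 + $136.88 + $444.87 + $34.22 + $19.51 + $35.47 + $17.73 + $158.54 + $120.31 + $63.49 = $1,093.31
Net pay = $1,773.32 − $1,093.31 = $680.01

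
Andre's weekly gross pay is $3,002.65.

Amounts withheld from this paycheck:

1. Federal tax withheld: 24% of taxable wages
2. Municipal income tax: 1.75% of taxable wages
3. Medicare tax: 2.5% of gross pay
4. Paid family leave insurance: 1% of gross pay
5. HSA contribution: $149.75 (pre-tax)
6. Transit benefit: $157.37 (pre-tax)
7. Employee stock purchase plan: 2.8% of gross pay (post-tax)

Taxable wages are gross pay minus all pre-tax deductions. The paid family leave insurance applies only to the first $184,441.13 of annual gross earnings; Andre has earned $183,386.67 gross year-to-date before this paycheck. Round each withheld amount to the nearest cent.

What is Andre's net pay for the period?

$1,831.75

HSA contribution: $149.75
Transit benefit: $157.37
Pre-tax total = $149.75 + $157.37 = $307.12
Taxable wages = $3,002.65 − $307.12 = $2,695.53
Federal tax withheld: $2,695.53 × 0.24 = $646.93
Municipal income tax: $2,695.53 × 0.0175 = $47.17
Medicare tax: $3,002.65 × 0.025 = $75.07
Paid family leave insurance: only $184,441.13 − $183,386.67 = $1,054.46 of this check is subject → $1,054.46 × 0.01 = $10.54
Employee stock purchase plan: $3,002.65 × 0.028 = $84.07
Total deductions = $149.75 + $157.37 + $646.93 + $47.17 + $75.07 + $10.54 + $84.07 = $1,170.90
Net pay = $3,002.65 − $1,170.90 = $1,831.75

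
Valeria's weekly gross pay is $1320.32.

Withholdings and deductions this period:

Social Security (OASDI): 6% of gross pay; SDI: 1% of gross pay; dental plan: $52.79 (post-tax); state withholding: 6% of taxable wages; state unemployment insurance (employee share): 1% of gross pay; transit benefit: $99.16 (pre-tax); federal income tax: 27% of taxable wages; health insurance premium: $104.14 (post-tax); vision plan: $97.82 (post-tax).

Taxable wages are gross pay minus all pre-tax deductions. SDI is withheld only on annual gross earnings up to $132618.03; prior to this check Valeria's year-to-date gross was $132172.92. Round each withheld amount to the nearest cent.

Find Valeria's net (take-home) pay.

Transit benefit: $99.16
Taxable wages = $1320.32 − $99.16 = $1221.16
State withholding: $1221.16 × 0.06 = $73.27
Federal income tax: $1221.16 × 0.27 = $329.71
State unemployment insurance (employee share): $1320.32 × 0.01 = $13.20
Social Security (OASDI): $1320.32 × 0.06 = $79.22
SDI: only $132618.03 − $132172.92 = $445.11 of this check is subject → $445.11 × 0.01 = $4.45
Dental plan: $52.79
Vision plan: $97.82
Health insurance premium: $104.14
Total deductions = $99.16 + $73.27 + $329.71 + $13.20 + $79.22 + $4.45 + $52.79 + $97.82 + $104.14 = $853.76
Net pay = $1320.32 − $853.76 = $466.56

$466.56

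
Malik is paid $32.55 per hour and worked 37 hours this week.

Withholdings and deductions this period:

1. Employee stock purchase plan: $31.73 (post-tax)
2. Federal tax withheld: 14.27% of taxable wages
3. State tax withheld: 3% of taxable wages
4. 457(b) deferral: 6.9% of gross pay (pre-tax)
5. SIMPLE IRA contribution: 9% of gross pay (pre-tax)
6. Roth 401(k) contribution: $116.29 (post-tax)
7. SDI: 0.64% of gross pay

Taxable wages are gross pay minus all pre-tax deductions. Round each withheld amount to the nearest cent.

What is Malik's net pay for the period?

$682.20

Gross pay: 37 × $32.55 = $1,204.35
SIMPLE IRA contribution: $1,204.35 × 0.09 = $108.39
457(b) deferral: $1,204.35 × 0.069 = $83.10
Pre-tax total = $108.39 + $83.10 = $191.49
Taxable wages = $1,204.35 − $191.49 = $1,012.86
Federal tax withheld: $1,012.86 × 0.1427 = $144.54
State tax withheld: $1,012.86 × 0.03 = $30.39
SDI: $1,204.35 × 0.0064 = $7.71
Roth 401(k) contribution: $116.29
Employee stock purchase plan: $31.73
Total deductions = $108.39 + $83.10 + $144.54 + $30.39 + $7.71 + $116.29 + $31.73 = $522.15
Net pay = $1,204.35 − $522.15 = $682.20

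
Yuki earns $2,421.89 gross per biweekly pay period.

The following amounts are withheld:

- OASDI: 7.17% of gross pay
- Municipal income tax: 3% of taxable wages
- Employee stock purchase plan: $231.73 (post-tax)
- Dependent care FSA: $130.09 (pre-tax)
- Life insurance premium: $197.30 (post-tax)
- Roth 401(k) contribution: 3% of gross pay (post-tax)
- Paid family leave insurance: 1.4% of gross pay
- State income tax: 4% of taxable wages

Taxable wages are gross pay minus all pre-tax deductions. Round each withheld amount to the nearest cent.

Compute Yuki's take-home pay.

$1,422.13

Dependent care FSA: $130.09
Taxable wages = $2,421.89 − $130.09 = $2,291.80
State income tax: $2,291.80 × 0.04 = $91.67
Municipal income tax: $2,291.80 × 0.03 = $68.75
Paid family leave insurance: $2,421.89 × 0.014 = $33.91
OASDI: $2,421.89 × 0.0717 = $173.65
Employee stock purchase plan: $231.73
Life insurance premium: $197.30
Roth 401(k) contribution: $2,421.89 × 0.03 = $72.66
Total deductions = $130.09 + $91.67 + $68.75 + $33.91 + $173.65 + $231.73 + $197.30 + $72.66 = $999.76
Net pay = $2,421.89 − $999.76 = $1,422.13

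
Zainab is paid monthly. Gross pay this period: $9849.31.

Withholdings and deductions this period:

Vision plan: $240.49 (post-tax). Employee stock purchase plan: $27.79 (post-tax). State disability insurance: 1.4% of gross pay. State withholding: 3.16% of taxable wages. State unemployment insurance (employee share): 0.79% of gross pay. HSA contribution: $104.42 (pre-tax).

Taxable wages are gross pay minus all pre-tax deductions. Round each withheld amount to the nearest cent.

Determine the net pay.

HSA contribution: $104.42
Taxable wages = $9849.31 − $104.42 = $9744.89
State withholding: $9744.89 × 0.0316 = $307.94
State unemployment insurance (employee share): $9849.31 × 0.0079 = $77.81
State disability insurance: $9849.31 × 0.014 = $137.89
Employee stock purchase plan: $27.79
Vision plan: $240.49
Total deductions = $104.42 + $307.94 + $77.81 + $137.89 + $27.79 + $240.49 = $896.34
Net pay = $9849.31 − $896.34 = $8952.97

$8952.97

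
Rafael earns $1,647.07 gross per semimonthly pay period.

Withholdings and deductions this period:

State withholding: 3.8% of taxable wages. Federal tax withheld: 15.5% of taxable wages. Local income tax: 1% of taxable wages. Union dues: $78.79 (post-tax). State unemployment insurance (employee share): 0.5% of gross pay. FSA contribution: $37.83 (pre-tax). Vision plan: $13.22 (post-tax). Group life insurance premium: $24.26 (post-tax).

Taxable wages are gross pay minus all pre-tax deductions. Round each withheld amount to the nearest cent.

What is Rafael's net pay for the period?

FSA contribution: $37.83
Taxable wages = $1,647.07 − $37.83 = $1,609.24
State withholding: $1,609.24 × 0.038 = $61.15
Local income tax: $1,609.24 × 0.01 = $16.09
Federal tax withheld: $1,609.24 × 0.155 = $249.43
State unemployment insurance (employee share): $1,647.07 × 0.005 = $8.24
Vision plan: $13.22
Group life insurance premium: $24.26
Union dues: $78.79
Total deductions = $37.83 + $61.15 + $16.09 + $249.43 + $8.24 + $13.22 + $24.26 + $78.79 = $489.01
Net pay = $1,647.07 − $489.01 = $1,158.06

$1,158.06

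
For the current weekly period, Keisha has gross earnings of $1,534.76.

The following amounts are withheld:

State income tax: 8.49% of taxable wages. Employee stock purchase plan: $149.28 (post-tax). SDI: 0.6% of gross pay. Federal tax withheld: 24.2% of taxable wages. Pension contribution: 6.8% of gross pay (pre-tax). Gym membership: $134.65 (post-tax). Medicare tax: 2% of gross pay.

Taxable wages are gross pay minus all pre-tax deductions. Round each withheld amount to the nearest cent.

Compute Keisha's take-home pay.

$638.96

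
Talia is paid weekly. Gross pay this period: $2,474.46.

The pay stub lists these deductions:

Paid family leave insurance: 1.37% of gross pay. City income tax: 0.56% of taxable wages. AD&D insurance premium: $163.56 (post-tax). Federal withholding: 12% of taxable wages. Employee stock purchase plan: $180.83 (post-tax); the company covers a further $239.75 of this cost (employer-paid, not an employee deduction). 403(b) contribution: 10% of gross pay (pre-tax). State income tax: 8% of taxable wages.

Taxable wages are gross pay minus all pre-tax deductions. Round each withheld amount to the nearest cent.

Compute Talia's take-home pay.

403(b) contribution: $2,474.46 × 0.1 = $247.45
Taxable wages = $2,474.46 − $247.45 = $2,227.01
State income tax: $2,227.01 × 0.08 = $178.16
City income tax: $2,227.01 × 0.0056 = $12.47
Federal withholding: $2,227.01 × 0.12 = $267.24
Paid family leave insurance: $2,474.46 × 0.0137 = $33.90
AD&D insurance premium: $163.56
Employee stock purchase plan: $180.83
(Employer's $239.75 toward employee stock purchase plan is not withheld from the employee.)
Total deductions = $247.45 + $178.16 + $12.47 + $267.24 + $33.90 + $163.56 + $180.83 = $1,083.61
Net pay = $2,474.46 − $1,083.61 = $1,390.85

$1,390.85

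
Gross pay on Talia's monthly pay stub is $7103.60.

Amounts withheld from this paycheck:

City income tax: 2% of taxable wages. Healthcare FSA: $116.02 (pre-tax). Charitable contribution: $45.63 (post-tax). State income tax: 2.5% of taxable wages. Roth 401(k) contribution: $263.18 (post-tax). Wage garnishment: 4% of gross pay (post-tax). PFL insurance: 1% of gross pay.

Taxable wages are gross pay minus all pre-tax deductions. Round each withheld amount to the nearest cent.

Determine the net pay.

Healthcare FSA: $116.02
Taxable wages = $7103.60 − $116.02 = $6987.58
State income tax: $6987.58 × 0.025 = $174.69
City income tax: $6987.58 × 0.02 = $139.75
PFL insurance: $7103.60 × 0.01 = $71.04
Wage garnishment: $7103.60 × 0.04 = $284.14
Charitable contribution: $45.63
Roth 401(k) contribution: $263.18
Total deductions = $116.02 + $174.69 + $139.75 + $71.04 + $284.14 + $45.63 + $263.18 = $1094.45
Net pay = $7103.60 − $1094.45 = $6009.15

$6009.15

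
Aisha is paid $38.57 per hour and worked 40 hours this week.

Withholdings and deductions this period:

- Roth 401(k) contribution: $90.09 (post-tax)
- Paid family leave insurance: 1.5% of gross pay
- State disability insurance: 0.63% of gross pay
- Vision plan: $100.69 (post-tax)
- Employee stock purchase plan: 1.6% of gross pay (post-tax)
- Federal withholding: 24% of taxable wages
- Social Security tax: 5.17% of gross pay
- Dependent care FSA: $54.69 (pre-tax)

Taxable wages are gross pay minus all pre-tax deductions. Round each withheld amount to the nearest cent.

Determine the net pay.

Gross pay: 40 × $38.57 = $1542.80
Dependent care FSA: $54.69
Taxable wages = $1542.80 − $54.69 = $1488.11
Federal withholding: $1488.11 × 0.24 = $357.15
Social Security tax: $1542.80 × 0.0517 = $79.76
State disability insurance: $1542.80 × 0.0063 = $9.72
Paid family leave insurance: $1542.80 × 0.015 = $23.14
Roth 401(k) contribution: $90.09
Vision plan: $100.69
Employee stock purchase plan: $1542.80 × 0.016 = $24.68
Total deductions = $54.69 + $357.15 + $79.76 + $9.72 + $23.14 + $90.09 + $100.69 + $24.68 = $739.92
Net pay = $1542.80 − $739.92 = $802.88

$802.88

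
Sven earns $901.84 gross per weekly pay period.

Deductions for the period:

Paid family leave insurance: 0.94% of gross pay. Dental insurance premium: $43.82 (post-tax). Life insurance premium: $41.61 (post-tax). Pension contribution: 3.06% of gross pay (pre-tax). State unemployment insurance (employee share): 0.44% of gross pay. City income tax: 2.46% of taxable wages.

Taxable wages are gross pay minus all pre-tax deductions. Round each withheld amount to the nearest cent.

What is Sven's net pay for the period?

$754.85

Pension contribution: $901.84 × 0.0306 = $27.60
Taxable wages = $901.84 − $27.60 = $874.24
City income tax: $874.24 × 0.0246 = $21.51
Paid family leave insurance: $901.84 × 0.0094 = $8.48
State unemployment insurance (employee share): $901.84 × 0.0044 = $3.97
Life insurance premium: $41.61
Dental insurance premium: $43.82
Total deductions = $27.60 + $21.51 + $8.48 + $3.97 + $41.61 + $43.82 = $146.99
Net pay = $901.84 − $146.99 = $754.85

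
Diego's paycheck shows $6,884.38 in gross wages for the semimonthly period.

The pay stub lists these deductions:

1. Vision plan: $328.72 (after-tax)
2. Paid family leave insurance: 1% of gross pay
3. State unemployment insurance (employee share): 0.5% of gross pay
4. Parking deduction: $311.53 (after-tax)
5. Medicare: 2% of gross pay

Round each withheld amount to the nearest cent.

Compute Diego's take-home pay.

Paid family leave insurance: $6,884.38 × 0.01 = $68.84
Medicare: $6,884.38 × 0.02 = $137.69
State unemployment insurance (employee share): $6,884.38 × 0.005 = $34.42
Vision plan: $328.72
Parking deduction: $311.53
Total deductions = $68.84 + $137.69 + $34.42 + $328.72 + $311.53 = $881.20
Net pay = $6,884.38 − $881.20 = $6,003.18

$6,003.18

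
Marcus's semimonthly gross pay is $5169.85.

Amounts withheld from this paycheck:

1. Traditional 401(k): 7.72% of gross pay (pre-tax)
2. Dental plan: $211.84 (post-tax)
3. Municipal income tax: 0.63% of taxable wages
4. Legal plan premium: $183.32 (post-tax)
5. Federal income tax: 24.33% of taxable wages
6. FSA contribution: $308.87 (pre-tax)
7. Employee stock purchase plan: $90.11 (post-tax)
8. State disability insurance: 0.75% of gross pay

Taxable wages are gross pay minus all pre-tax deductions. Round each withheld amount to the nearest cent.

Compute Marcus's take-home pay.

$2824.15

Traditional 401(k): $5169.85 × 0.0772 = $399.11
FSA contribution: $308.87
Pre-tax total = $399.11 + $308.87 = $707.98
Taxable wages = $5169.85 − $707.98 = $4461.87
Federal income tax: $4461.87 × 0.2433 = $1085.57
Municipal income tax: $4461.87 × 0.0063 = $28.11
State disability insurance: $5169.85 × 0.0075 = $38.77
Employee stock purchase plan: $90.11
Dental plan: $211.84
Legal plan premium: $183.32
Total deductions = $399.11 + $308.87 + $1085.57 + $28.11 + $38.77 + $90.11 + $211.84 + $183.32 = $2345.70
Net pay = $5169.85 − $2345.70 = $2824.15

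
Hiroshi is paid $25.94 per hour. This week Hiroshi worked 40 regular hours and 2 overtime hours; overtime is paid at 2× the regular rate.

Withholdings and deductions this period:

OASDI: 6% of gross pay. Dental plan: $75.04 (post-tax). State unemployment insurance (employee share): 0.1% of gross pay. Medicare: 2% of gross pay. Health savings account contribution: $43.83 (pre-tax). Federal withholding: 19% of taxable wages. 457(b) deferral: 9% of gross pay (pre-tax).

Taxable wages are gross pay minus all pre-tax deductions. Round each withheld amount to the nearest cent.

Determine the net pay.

$638.31

Regular pay: 40 × $25.94 = $1037.60
Overtime pay: 2 × $25.94 × 2 = $103.76
Gross pay = $1037.60 + $103.76 = $1141.36
Health savings account contribution: $43.83
457(b) deferral: $1141.36 × 0.09 = $102.72
Pre-tax total = $43.83 + $102.72 = $146.55
Taxable wages = $1141.36 − $146.55 = $994.81
Federal withholding: $994.81 × 0.19 = $189.01
Medicare: $1141.36 × 0.02 = $22.83
State unemployment insurance (employee share): $1141.36 × 0.001 = $1.14
OASDI: $1141.36 × 0.06 = $68.48
Dental plan: $75.04
Total deductions = $43.83 + $102.72 + $189.01 + $22.83 + $1.14 + $68.48 + $75.04 = $503.05
Net pay = $1141.36 − $503.05 = $638.31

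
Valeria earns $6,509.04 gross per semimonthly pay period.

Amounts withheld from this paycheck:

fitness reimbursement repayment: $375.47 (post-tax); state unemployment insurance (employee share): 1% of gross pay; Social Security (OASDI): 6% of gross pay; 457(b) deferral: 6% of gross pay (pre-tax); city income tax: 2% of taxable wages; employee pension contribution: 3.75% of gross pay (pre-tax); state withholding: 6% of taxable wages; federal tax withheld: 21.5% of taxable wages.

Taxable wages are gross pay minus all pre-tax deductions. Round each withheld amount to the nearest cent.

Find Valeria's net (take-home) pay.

$3,310.36

Employee pension contribution: $6,509.04 × 0.0375 = $244.09
457(b) deferral: $6,509.04 × 0.06 = $390.54
Pre-tax total = $244.09 + $390.54 = $634.63
Taxable wages = $6,509.04 − $634.63 = $5,874.41
City income tax: $5,874.41 × 0.02 = $117.49
Federal tax withheld: $5,874.41 × 0.215 = $1,263.00
State withholding: $5,874.41 × 0.06 = $352.46
State unemployment insurance (employee share): $6,509.04 × 0.01 = $65.09
Social Security (OASDI): $6,509.04 × 0.06 = $390.54
Fitness reimbursement repayment: $375.47
Total deductions = $244.09 + $390.54 + $117.49 + $1,263.00 + $352.46 + $65.09 + $390.54 + $375.47 = $3,198.68
Net pay = $6,509.04 − $3,198.68 = $3,310.36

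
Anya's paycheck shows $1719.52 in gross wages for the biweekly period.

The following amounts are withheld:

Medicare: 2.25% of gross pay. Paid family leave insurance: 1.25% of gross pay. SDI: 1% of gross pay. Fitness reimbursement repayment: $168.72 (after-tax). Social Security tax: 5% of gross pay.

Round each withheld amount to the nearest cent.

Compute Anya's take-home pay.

Medicare: $1719.52 × 0.0225 = $38.69
Paid family leave insurance: $1719.52 × 0.0125 = $21.49
SDI: $1719.52 × 0.01 = $17.20
Social Security tax: $1719.52 × 0.05 = $85.98
Fitness reimbursement repayment: $168.72
Total deductions = $38.69 + $21.49 + $17.20 + $85.98 + $168.72 = $332.08
Net pay = $1719.52 − $332.08 = $1387.44

$1387.44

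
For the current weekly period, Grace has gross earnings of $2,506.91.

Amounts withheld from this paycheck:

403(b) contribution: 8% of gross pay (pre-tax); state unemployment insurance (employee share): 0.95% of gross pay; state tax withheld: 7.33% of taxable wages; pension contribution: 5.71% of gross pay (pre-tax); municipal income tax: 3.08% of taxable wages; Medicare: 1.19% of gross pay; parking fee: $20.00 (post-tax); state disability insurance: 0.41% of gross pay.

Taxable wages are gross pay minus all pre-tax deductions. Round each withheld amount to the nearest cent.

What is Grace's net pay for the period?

$1,854.10

403(b) contribution: $2,506.91 × 0.08 = $200.55
Pension contribution: $2,506.91 × 0.0571 = $143.14
Pre-tax total = $200.55 + $143.14 = $343.69
Taxable wages = $2,506.91 − $343.69 = $2,163.22
Municipal income tax: $2,163.22 × 0.0308 = $66.63
State tax withheld: $2,163.22 × 0.0733 = $158.56
Medicare: $2,506.91 × 0.0119 = $29.83
State disability insurance: $2,506.91 × 0.0041 = $10.28
State unemployment insurance (employee share): $2,506.91 × 0.0095 = $23.82
Parking fee: $20.00
Total deductions = $200.55 + $143.14 + $66.63 + $158.56 + $29.83 + $10.28 + $23.82 + $20.00 = $652.81
Net pay = $2,506.91 − $652.81 = $1,854.10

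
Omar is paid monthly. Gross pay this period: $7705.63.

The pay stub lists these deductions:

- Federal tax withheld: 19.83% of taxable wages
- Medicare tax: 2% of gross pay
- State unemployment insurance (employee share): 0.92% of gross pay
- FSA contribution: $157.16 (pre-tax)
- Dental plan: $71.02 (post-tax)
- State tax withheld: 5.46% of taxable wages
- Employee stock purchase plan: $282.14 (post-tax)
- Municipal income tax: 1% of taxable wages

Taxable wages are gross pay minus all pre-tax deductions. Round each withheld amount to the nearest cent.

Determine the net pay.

FSA contribution: $157.16
Taxable wages = $7705.63 − $157.16 = $7548.47
Municipal income tax: $7548.47 × 0.01 = $75.48
Federal tax withheld: $7548.47 × 0.1983 = $1496.86
State tax withheld: $7548.47 × 0.0546 = $412.15
State unemployment insurance (employee share): $7705.63 × 0.0092 = $70.89
Medicare tax: $7705.63 × 0.02 = $154.11
Employee stock purchase plan: $282.14
Dental plan: $71.02
Total deductions = $157.16 + $75.48 + $1496.86 + $412.15 + $70.89 + $154.11 + $282.14 + $71.02 = $2719.81
Net pay = $7705.63 − $2719.81 = $4985.82

$4985.82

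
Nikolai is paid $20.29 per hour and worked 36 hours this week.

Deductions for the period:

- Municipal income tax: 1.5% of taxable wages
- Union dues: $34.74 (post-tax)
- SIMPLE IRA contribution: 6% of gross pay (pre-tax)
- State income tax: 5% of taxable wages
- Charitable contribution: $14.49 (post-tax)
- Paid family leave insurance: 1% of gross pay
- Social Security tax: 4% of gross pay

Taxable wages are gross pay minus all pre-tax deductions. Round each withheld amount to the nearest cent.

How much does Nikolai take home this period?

$556.23

Gross pay: 36 × $20.29 = $730.44
SIMPLE IRA contribution: $730.44 × 0.06 = $43.83
Taxable wages = $730.44 − $43.83 = $686.61
State income tax: $686.61 × 0.05 = $34.33
Municipal income tax: $686.61 × 0.015 = $10.30
Social Security tax: $730.44 × 0.04 = $29.22
Paid family leave insurance: $730.44 × 0.01 = $7.30
Union dues: $34.74
Charitable contribution: $14.49
Total deductions = $43.83 + $34.33 + $10.30 + $29.22 + $7.30 + $34.74 + $14.49 = $174.21
Net pay = $730.44 − $174.21 = $556.23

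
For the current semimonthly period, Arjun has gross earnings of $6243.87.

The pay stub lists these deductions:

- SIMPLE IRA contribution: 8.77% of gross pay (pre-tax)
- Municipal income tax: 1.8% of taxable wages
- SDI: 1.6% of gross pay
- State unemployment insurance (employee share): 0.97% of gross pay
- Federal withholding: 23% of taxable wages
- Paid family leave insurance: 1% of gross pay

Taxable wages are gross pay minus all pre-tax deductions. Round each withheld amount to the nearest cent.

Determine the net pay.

SIMPLE IRA contribution: $6243.87 × 0.0877 = $547.59
Taxable wages = $6243.87 − $547.59 = $5696.28
Federal withholding: $5696.28 × 0.23 = $1310.14
Municipal income tax: $5696.28 × 0.018 = $102.53
Paid family leave insurance: $6243.87 × 0.01 = $62.44
SDI: $6243.87 × 0.016 = $99.90
State unemployment insurance (employee share): $6243.87 × 0.0097 = $60.57
Total deductions = $547.59 + $1310.14 + $102.53 + $62.44 + $99.90 + $60.57 = $2183.17
Net pay = $6243.87 − $2183.17 = $4060.70

$4060.70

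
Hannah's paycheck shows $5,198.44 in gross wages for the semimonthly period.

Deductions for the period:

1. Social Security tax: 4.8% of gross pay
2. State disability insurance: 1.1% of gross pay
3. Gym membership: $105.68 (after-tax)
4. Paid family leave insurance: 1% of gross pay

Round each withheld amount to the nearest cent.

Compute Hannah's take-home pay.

State disability insurance: $5,198.44 × 0.011 = $57.18
Social Security tax: $5,198.44 × 0.048 = $249.53
Paid family leave insurance: $5,198.44 × 0.01 = $51.98
Gym membership: $105.68
Total deductions = $57.18 + $249.53 + $51.98 + $105.68 = $464.37
Net pay = $5,198.44 − $464.37 = $4,734.07

$4,734.07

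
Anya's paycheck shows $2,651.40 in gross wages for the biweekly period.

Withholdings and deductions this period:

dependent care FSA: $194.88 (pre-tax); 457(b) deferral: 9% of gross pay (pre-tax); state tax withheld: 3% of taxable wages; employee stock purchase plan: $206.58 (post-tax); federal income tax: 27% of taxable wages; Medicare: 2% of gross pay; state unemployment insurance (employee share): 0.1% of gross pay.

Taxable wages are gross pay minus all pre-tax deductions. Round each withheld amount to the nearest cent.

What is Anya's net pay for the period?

457(b) deferral: $2,651.40 × 0.09 = $238.63
Dependent care FSA: $194.88
Pre-tax total = $238.63 + $194.88 = $433.51
Taxable wages = $2,651.40 − $433.51 = $2,217.89
Federal income tax: $2,217.89 × 0.27 = $598.83
State tax withheld: $2,217.89 × 0.03 = $66.54
State unemployment insurance (employee share): $2,651.40 × 0.001 = $2.65
Medicare: $2,651.40 × 0.02 = $53.03
Employee stock purchase plan: $206.58
Total deductions = $238.63 + $194.88 + $598.83 + $66.54 + $2.65 + $53.03 + $206.58 = $1,361.14
Net pay = $2,651.40 − $1,361.14 = $1,290.26

$1,290.26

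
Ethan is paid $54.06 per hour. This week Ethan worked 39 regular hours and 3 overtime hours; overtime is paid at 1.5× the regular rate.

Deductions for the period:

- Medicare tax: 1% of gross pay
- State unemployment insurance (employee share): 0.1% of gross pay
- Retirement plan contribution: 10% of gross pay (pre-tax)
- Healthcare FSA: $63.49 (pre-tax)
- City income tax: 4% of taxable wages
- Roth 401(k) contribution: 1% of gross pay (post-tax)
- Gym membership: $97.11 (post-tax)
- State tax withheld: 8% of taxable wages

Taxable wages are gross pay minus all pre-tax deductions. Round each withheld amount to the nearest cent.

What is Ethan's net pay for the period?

$1,660.10

Regular pay: 39 × $54.06 = $2,108.34
Overtime pay: 3 × $54.06 × 1.5 = $243.27
Gross pay = $2,108.34 + $243.27 = $2,351.61
Healthcare FSA: $63.49
Retirement plan contribution: $2,351.61 × 0.1 = $235.16
Pre-tax total = $63.49 + $235.16 = $298.65
Taxable wages = $2,351.61 − $298.65 = $2,052.96
State tax withheld: $2,052.96 × 0.08 = $164.24
City income tax: $2,052.96 × 0.04 = $82.12
State unemployment insurance (employee share): $2,351.61 × 0.001 = $2.35
Medicare tax: $2,351.61 × 0.01 = $23.52
Roth 401(k) contribution: $2,351.61 × 0.01 = $23.52
Gym membership: $97.11
Total deductions = $63.49 + $235.16 + $164.24 + $82.12 + $2.35 + $23.52 + $23.52 + $97.11 = $691.51
Net pay = $2,351.61 − $691.51 = $1,660.10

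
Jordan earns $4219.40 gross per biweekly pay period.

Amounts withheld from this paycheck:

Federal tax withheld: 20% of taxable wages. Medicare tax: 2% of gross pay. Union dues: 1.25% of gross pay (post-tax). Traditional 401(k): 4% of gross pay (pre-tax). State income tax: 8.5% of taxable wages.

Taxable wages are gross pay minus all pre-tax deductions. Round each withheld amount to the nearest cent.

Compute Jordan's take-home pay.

Traditional 401(k): $4219.40 × 0.04 = $168.78
Taxable wages = $4219.40 − $168.78 = $4050.62
Federal tax withheld: $4050.62 × 0.2 = $810.12
State income tax: $4050.62 × 0.085 = $344.30
Medicare tax: $4219.40 × 0.02 = $84.39
Union dues: $4219.40 × 0.0125 = $52.74
Total deductions = $168.78 + $810.12 + $344.30 + $84.39 + $52.74 = $1460.33
Net pay = $4219.40 − $1460.33 = $2759.07

$2759.07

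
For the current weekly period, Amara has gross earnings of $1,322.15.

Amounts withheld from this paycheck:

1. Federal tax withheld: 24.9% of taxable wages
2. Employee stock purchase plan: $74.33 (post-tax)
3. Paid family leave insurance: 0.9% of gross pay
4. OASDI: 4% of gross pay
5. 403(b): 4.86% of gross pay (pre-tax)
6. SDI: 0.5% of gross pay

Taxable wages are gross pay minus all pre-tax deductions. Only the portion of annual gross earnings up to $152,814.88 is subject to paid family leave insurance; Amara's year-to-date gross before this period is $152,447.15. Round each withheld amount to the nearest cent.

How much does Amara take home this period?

$807.54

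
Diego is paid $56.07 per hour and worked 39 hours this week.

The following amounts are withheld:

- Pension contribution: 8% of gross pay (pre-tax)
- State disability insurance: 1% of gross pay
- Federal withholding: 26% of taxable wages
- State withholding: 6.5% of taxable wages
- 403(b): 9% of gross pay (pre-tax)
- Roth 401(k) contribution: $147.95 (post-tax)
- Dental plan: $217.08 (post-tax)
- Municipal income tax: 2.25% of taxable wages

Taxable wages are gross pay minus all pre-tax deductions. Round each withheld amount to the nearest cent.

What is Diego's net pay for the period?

Gross pay: 39 × $56.07 = $2186.73
403(b): $2186.73 × 0.09 = $196.81
Pension contribution: $2186.73 × 0.08 = $174.94
Pre-tax total = $196.81 + $174.94 = $371.75
Taxable wages = $2186.73 − $371.75 = $1814.98
Federal withholding: $1814.98 × 0.26 = $471.89
Municipal income tax: $1814.98 × 0.0225 = $40.84
State withholding: $1814.98 × 0.065 = $117.97
State disability insurance: $2186.73 × 0.01 = $21.87
Roth 401(k) contribution: $147.95
Dental plan: $217.08
Total deductions = $196.81 + $174.94 + $471.89 + $40.84 + $117.97 + $21.87 + $147.95 + $217.08 = $1389.35
Net pay = $2186.73 − $1389.35 = $797.38

$797.38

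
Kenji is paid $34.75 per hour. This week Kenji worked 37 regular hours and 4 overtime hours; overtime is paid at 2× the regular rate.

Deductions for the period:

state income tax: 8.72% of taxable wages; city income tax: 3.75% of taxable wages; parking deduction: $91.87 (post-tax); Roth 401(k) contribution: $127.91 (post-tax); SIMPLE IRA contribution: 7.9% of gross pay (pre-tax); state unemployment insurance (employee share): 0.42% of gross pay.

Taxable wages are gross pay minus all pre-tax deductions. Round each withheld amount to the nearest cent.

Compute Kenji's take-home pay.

$1,034.26

Regular pay: 37 × $34.75 = $1,285.75
Overtime pay: 4 × $34.75 × 2 = $278.00
Gross pay = $1,285.75 + $278.00 = $1,563.75
SIMPLE IRA contribution: $1,563.75 × 0.079 = $123.54
Taxable wages = $1,563.75 − $123.54 = $1,440.21
State income tax: $1,440.21 × 0.0872 = $125.59
City income tax: $1,440.21 × 0.0375 = $54.01
State unemployment insurance (employee share): $1,563.75 × 0.0042 = $6.57
Roth 401(k) contribution: $127.91
Parking deduction: $91.87
Total deductions = $123.54 + $125.59 + $54.01 + $6.57 + $127.91 + $91.87 = $529.49
Net pay = $1,563.75 − $529.49 = $1,034.26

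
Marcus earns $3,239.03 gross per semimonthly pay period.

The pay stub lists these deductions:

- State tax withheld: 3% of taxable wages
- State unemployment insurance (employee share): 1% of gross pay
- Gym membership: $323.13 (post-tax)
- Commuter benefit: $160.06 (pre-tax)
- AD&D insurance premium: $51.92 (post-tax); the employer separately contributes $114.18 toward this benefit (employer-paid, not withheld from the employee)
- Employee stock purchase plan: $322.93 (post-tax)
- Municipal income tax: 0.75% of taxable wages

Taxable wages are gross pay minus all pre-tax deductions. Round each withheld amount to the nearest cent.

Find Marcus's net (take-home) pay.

Commuter benefit: $160.06
Taxable wages = $3,239.03 − $160.06 = $3,078.97
State tax withheld: $3,078.97 × 0.03 = $92.37
Municipal income tax: $3,078.97 × 0.0075 = $23.09
State unemployment insurance (employee share): $3,239.03 × 0.01 = $32.39
AD&D insurance premium: $51.92
Gym membership: $323.13
Employee stock purchase plan: $322.93
(Employer's $114.18 toward AD&D insurance premium is not withheld from the employee.)
Total deductions = $160.06 + $92.37 + $23.09 + $32.39 + $51.92 + $323.13 + $322.93 = $1,005.89
Net pay = $3,239.03 − $1,005.89 = $2,233.14

$2,233.14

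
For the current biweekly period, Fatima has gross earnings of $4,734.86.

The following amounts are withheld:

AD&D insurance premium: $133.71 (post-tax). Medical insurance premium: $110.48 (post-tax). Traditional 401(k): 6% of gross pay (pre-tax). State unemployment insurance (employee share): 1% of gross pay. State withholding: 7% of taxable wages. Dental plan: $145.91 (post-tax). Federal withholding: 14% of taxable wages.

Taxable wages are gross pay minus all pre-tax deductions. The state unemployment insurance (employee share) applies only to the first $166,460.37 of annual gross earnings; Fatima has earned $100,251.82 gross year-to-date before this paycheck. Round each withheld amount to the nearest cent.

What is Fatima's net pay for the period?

$3,078.66

Traditional 401(k): $4,734.86 × 0.06 = $284.09
Taxable wages = $4,734.86 − $284.09 = $4,450.77
State withholding: $4,450.77 × 0.07 = $311.55
Federal withholding: $4,450.77 × 0.14 = $623.11
State unemployment insurance (employee share): cap not yet reached, full $4,734.86 is subject → $4,734.86 × 0.01 = $47.35
Dental plan: $145.91
AD&D insurance premium: $133.71
Medical insurance premium: $110.48
Total deductions = $284.09 + $311.55 + $623.11 + $47.35 + $145.91 + $133.71 + $110.48 = $1,656.20
Net pay = $4,734.86 − $1,656.20 = $3,078.66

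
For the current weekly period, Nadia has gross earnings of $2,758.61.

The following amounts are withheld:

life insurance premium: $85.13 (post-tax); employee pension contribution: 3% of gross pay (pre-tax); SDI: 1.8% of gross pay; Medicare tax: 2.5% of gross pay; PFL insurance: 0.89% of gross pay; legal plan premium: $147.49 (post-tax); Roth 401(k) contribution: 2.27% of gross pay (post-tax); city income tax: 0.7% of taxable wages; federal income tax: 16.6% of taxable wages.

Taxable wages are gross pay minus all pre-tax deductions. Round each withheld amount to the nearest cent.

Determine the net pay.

Employee pension contribution: $2,758.61 × 0.03 = $82.76
Taxable wages = $2,758.61 − $82.76 = $2,675.85
Federal income tax: $2,675.85 × 0.166 = $444.19
City income tax: $2,675.85 × 0.007 = $18.73
SDI: $2,758.61 × 0.018 = $49.65
Medicare tax: $2,758.61 × 0.025 = $68.97
PFL insurance: $2,758.61 × 0.0089 = $24.55
Roth 401(k) contribution: $2,758.61 × 0.0227 = $62.62
Life insurance premium: $85.13
Legal plan premium: $147.49
Total deductions = $82.76 + $444.19 + $18.73 + $49.65 + $68.97 + $24.55 + $62.62 + $85.13 + $147.49 = $984.09
Net pay = $2,758.61 − $984.09 = $1,774.52

$1,774.52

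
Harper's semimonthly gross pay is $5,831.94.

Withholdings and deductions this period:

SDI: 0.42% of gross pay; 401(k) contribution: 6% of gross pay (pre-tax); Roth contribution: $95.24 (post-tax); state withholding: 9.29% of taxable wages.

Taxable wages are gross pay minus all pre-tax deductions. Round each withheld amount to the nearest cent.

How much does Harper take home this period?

401(k) contribution: $5,831.94 × 0.06 = $349.92
Taxable wages = $5,831.94 − $349.92 = $5,482.02
State withholding: $5,482.02 × 0.0929 = $509.28
SDI: $5,831.94 × 0.0042 = $24.49
Roth contribution: $95.24
Total deductions = $349.92 + $509.28 + $24.49 + $95.24 = $978.93
Net pay = $5,831.94 − $978.93 = $4,853.01

$4,853.01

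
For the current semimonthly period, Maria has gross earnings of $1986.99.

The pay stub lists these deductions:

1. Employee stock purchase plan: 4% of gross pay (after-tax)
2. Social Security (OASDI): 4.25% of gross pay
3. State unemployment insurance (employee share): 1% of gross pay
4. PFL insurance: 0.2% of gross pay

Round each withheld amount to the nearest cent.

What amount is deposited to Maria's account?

$1799.22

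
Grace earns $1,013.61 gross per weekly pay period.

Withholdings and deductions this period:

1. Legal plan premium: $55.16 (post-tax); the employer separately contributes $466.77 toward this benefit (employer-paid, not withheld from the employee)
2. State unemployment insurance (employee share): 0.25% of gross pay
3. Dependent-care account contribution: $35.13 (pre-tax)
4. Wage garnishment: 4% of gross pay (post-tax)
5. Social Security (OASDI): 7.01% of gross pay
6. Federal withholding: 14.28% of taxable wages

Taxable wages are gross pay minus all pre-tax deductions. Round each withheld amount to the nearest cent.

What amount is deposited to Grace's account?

$669.47

Dependent-care account contribution: $35.13
Taxable wages = $1,013.61 − $35.13 = $978.48
Federal withholding: $978.48 × 0.1428 = $139.73
Social Security (OASDI): $1,013.61 × 0.0701 = $71.05
State unemployment insurance (employee share): $1,013.61 × 0.0025 = $2.53
Wage garnishment: $1,013.61 × 0.04 = $40.54
Legal plan premium: $55.16
(Employer's $466.77 toward legal plan premium is not withheld from the employee.)
Total deductions = $35.13 + $139.73 + $71.05 + $2.53 + $40.54 + $55.16 = $344.14
Net pay = $1,013.61 − $344.14 = $669.47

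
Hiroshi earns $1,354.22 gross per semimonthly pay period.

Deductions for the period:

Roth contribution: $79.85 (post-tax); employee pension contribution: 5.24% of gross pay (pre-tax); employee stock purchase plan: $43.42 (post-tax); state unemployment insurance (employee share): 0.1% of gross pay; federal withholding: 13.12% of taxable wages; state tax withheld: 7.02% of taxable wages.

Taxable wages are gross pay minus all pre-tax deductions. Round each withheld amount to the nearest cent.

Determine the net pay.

Employee pension contribution: $1,354.22 × 0.0524 = $70.96
Taxable wages = $1,354.22 − $70.96 = $1,283.26
State tax withheld: $1,283.26 × 0.0702 = $90.08
Federal withholding: $1,283.26 × 0.1312 = $168.36
State unemployment insurance (employee share): $1,354.22 × 0.001 = $1.35
Employee stock purchase plan: $43.42
Roth contribution: $79.85
Total deductions = $70.96 + $90.08 + $168.36 + $1.35 + $43.42 + $79.85 = $454.02
Net pay = $1,354.22 − $454.02 = $900.20

$900.20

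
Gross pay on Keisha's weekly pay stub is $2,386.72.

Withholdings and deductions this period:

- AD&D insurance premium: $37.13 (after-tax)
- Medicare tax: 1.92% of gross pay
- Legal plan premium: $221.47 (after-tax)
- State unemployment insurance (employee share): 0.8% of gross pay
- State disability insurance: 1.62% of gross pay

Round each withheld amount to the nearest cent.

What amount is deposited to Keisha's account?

State disability insurance: $2,386.72 × 0.0162 = $38.66
State unemployment insurance (employee share): $2,386.72 × 0.008 = $19.09
Medicare tax: $2,386.72 × 0.0192 = $45.83
Legal plan premium: $221.47
AD&D insurance premium: $37.13
Total deductions = $38.66 + $19.09 + $45.83 + $221.47 + $37.13 = $362.18
Net pay = $2,386.72 − $362.18 = $2,024.54

$2,024.54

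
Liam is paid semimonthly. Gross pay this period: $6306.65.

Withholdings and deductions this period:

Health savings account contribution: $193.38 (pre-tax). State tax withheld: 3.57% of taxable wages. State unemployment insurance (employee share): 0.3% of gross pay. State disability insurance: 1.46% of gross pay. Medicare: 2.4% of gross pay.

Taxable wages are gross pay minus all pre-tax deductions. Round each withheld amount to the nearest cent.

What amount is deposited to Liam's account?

Health savings account contribution: $193.38
Taxable wages = $6306.65 − $193.38 = $6113.27
State tax withheld: $6113.27 × 0.0357 = $218.24
State disability insurance: $6306.65 × 0.0146 = $92.08
Medicare: $6306.65 × 0.024 = $151.36
State unemployment insurance (employee share): $6306.65 × 0.003 = $18.92
Total deductions = $193.38 + $218.24 + $92.08 + $151.36 + $18.92 = $673.98
Net pay = $6306.65 − $673.98 = $5632.67

$5632.67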